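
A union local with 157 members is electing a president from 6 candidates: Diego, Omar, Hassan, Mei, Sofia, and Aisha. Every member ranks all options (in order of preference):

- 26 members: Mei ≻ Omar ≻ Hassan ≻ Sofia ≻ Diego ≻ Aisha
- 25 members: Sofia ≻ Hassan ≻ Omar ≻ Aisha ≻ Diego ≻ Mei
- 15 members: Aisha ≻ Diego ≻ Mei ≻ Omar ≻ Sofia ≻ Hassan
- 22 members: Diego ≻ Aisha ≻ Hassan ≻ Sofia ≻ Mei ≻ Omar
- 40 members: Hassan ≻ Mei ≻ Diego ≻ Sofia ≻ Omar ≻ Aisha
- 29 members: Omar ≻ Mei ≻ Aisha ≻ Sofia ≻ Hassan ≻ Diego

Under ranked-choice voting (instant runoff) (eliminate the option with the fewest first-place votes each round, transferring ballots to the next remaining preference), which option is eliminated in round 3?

Mei

Round 1: Diego 22, Omar 29, Hassan 40, Mei 26, Sofia 25, Aisha 15. Eliminate Aisha.
Round 2: Diego 37, Omar 29, Hassan 40, Mei 26, Sofia 25. Eliminate Sofia.
Round 3: Diego 37, Omar 29, Hassan 65, Mei 26. Eliminate Mei.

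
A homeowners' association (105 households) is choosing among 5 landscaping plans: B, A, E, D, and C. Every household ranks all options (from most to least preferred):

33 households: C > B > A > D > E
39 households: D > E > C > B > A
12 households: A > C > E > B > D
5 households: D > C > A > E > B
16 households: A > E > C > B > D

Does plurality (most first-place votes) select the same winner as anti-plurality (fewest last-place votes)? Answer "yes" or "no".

Plurality — first-place votes: B 0, A 28, E 0, D 44, C 33. Winner: D.
Anti-plurality — last-place votes: B 5, A 39, E 33, D 28, C 0. Winner: C.
The two methods disagree.

no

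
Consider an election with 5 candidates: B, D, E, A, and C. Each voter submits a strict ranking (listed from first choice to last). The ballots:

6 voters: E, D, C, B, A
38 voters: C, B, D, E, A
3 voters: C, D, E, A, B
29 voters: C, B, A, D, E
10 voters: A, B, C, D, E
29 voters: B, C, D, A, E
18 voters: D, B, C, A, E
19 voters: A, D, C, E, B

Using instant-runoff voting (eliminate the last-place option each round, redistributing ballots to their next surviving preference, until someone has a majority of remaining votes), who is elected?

Round 1: B 29, D 18, E 6, A 29, C 70. Eliminate E.
Round 2: B 29, D 24, A 29, C 70. Eliminate D.
Round 3: B 47, A 29, C 76. Eliminate A.
Round 4: B 57, C 95. C has a majority.

C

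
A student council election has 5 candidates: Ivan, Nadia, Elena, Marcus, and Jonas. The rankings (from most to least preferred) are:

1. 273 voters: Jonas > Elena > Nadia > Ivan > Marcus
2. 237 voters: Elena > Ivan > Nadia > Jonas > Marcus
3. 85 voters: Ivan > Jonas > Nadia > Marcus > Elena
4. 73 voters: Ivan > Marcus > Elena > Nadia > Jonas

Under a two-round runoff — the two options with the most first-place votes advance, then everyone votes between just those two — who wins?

Jonas

Round 1 first-place votes: Ivan 158, Nadia 0, Elena 237, Marcus 0, Jonas 273.
Jonas and Elena advance.
Runoff: Jonas is preferred to Elena by 358 voters; Elena by 310.
Jonas wins the runoff.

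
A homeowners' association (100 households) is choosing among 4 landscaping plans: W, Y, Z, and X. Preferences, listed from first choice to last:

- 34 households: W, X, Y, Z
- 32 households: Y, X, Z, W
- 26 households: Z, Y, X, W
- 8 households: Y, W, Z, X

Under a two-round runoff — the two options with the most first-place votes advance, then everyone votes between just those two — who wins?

Y

Round 1 first-place votes: W 34, Y 40, Z 26, X 0.
Y and W advance.
Runoff: Y is preferred to W by 66 voters; W by 34.
Y wins the runoff.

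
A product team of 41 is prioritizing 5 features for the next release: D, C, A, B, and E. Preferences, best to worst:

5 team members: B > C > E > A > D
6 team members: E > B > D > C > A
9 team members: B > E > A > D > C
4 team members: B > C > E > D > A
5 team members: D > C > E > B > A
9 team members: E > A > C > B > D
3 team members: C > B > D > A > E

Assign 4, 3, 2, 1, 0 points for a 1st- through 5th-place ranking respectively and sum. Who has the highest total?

D: 5·0 + 6·2 + 9·1 + 4·1 + 5·4 + 9·0 + 3·2 = 51
C: 5·3 + 6·1 + 9·0 + 4·3 + 5·3 + 9·2 + 3·4 = 78
A: 5·1 + 6·0 + 9·2 + 4·0 + 5·0 + 9·3 + 3·1 = 53
B: 5·4 + 6·3 + 9·4 + 4·4 + 5·1 + 9·1 + 3·3 = 113
E: 5·2 + 6·4 + 9·3 + 4·2 + 5·2 + 9·4 + 3·0 = 115
E has the highest Borda score (115).

E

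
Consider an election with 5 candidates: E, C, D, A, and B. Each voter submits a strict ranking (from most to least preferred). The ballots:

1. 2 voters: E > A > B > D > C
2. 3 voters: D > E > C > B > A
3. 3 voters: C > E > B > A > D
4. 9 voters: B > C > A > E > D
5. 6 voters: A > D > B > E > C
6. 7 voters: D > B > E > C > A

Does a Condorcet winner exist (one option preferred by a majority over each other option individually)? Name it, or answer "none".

Checking pairwise contests:
D beats E 16–14.
E beats C 18–12.
A beats D 20–10.
C beats A 22–8.
D beats B 16–14.
Every option loses at least one head-to-head, so there is no Condorcet winner.

none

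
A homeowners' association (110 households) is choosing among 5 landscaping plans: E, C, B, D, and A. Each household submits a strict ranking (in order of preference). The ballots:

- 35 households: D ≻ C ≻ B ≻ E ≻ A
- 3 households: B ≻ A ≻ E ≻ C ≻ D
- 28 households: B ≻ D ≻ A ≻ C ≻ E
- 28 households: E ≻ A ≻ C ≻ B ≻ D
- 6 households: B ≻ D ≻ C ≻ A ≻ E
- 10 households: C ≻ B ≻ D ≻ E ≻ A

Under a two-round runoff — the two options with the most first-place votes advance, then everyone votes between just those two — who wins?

Round 1 first-place votes: E 28, C 10, B 37, D 35, A 0.
B and D advance.
Runoff: B is preferred to D by 75 voters; D by 35.
B wins the runoff.

B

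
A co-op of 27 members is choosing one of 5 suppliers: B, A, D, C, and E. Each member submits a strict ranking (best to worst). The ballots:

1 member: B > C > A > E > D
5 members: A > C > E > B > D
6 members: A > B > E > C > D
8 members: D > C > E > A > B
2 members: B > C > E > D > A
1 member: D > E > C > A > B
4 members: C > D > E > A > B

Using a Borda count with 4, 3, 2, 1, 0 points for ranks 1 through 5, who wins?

C

B: 1·4 + 5·1 + 6·3 + 8·0 + 2·4 + 1·0 + 4·0 = 35
A: 1·2 + 5·4 + 6·4 + 8·1 + 2·0 + 1·1 + 4·1 = 59
D: 1·0 + 5·0 + 6·0 + 8·4 + 2·1 + 1·4 + 4·3 = 50
C: 1·3 + 5·3 + 6·1 + 8·3 + 2·3 + 1·2 + 4·4 = 72
E: 1·1 + 5·2 + 6·2 + 8·2 + 2·2 + 1·3 + 4·2 = 54
C has the highest Borda score (72).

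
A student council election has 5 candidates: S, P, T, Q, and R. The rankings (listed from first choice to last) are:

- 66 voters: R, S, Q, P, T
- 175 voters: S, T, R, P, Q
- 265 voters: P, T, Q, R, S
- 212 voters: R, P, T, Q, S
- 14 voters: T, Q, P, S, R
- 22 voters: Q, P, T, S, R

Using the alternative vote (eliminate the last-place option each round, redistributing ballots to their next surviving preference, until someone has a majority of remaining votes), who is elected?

Round 1: S 175, P 265, T 14, Q 22, R 278. Eliminate T.
Round 2: S 175, P 265, Q 36, R 278. Eliminate Q.
Round 3: S 175, P 301, R 278. Eliminate S.
Round 4: P 301, R 453. R has a majority.

R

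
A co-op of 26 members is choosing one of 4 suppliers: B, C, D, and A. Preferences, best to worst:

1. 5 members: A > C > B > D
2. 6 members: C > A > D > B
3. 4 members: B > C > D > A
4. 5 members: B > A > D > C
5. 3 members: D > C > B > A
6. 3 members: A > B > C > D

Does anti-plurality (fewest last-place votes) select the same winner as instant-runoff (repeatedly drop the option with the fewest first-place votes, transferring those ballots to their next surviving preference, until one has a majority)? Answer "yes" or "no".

Anti-plurality — last-place votes: B 6, C 5, D 8, A 7. Winner: C.
Instant-runoff — R1 B 9, C 6, D 3, A 8 (D out); R2 B 9, C 9, A 8 (A out); R3 B 12, C 14 (C winner). Winner: C.
The two methods agree.

yes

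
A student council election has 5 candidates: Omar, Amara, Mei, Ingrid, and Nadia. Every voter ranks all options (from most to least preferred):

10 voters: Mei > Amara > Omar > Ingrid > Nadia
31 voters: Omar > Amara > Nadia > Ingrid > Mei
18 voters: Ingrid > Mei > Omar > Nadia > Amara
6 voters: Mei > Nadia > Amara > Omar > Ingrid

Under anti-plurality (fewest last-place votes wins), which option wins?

Omar

Last-place votes: Omar 0, Amara 18, Mei 31, Ingrid 6, Nadia 10.
Omar is ranked last by the fewest voters, so Omar wins.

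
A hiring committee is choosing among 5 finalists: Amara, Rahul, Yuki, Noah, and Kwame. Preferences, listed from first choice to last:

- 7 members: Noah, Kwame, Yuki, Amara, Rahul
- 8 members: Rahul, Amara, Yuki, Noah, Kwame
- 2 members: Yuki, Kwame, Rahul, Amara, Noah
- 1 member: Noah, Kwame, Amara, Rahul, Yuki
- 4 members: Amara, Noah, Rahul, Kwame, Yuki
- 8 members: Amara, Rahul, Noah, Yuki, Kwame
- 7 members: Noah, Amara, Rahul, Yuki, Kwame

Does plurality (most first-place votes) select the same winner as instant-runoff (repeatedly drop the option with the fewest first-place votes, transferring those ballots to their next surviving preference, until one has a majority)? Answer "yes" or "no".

Plurality — first-place votes: Amara 12, Rahul 8, Yuki 2, Noah 15, Kwame 0. Winner: Noah.
Instant-runoff — R1 Amara 12, Rahul 8, Yuki 2, Noah 15, Kwame 0 (Kwame out); R2 Amara 12, Rahul 8, Yuki 2, Noah 15 (Yuki out); R3 Amara 12, Rahul 10, Noah 15 (Rahul out); R4 Amara 22, Noah 15 (Amara winner). Winner: Amara.
The two methods disagree.

no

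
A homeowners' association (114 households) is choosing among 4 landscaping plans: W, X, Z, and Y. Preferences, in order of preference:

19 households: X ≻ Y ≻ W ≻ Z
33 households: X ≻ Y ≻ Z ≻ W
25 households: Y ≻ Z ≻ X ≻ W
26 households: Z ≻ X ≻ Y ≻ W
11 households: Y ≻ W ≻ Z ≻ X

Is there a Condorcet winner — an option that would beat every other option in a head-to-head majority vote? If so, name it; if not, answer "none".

none

Checking pairwise contests:
X beats W 103–11.
Z beats X 62–52.
Y beats Z 88–26.
X beats Y 78–36.
Every option loses at least one head-to-head, so there is no Condorcet winner.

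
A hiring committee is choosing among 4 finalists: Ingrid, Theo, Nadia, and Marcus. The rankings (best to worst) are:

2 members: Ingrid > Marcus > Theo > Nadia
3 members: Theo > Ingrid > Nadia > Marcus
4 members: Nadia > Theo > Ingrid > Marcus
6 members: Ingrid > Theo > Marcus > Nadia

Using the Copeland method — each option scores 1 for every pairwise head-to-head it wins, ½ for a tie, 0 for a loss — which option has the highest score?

Ingrid: beats Theo, Nadia, and Marcus → score 3.
Theo: beats Nadia and Marcus; loses to Ingrid → score 2.
Nadia: loses to Ingrid, Theo, and Marcus → score 0.
Marcus: beats Nadia; loses to Ingrid and Theo → score 1.
Ingrid has the best pairwise record.

Ingrid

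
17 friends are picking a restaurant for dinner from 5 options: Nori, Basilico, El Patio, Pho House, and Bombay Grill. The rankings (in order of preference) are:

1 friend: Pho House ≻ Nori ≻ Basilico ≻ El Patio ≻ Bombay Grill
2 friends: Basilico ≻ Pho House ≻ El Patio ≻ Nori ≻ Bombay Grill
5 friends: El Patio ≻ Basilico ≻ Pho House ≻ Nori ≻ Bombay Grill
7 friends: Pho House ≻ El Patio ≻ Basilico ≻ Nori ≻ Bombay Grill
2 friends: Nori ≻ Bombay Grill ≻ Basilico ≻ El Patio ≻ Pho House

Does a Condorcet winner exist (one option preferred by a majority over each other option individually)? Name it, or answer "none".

Checking pairwise contests:
Basilico beats Nori 14–3.
El Patio beats Basilico 12–5.
Pho House beats El Patio 10–7.
Basilico beats Pho House 9–8.
Nori beats Bombay Grill 17–0.
Every option loses at least one head-to-head, so there is no Condorcet winner.

none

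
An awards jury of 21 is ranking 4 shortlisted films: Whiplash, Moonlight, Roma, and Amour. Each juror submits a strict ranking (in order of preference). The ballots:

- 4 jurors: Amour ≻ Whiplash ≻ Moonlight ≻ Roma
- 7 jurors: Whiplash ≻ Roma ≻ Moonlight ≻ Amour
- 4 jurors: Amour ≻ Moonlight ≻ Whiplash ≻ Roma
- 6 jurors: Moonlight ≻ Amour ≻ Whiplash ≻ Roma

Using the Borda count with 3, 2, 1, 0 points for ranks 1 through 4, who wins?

Whiplash

Whiplash: 4·2 + 7·3 + 4·1 + 6·1 = 39
Moonlight: 4·1 + 7·1 + 4·2 + 6·3 = 37
Roma: 4·0 + 7·2 + 4·0 + 6·0 = 14
Amour: 4·3 + 7·0 + 4·3 + 6·2 = 36
Whiplash has the highest Borda score (39).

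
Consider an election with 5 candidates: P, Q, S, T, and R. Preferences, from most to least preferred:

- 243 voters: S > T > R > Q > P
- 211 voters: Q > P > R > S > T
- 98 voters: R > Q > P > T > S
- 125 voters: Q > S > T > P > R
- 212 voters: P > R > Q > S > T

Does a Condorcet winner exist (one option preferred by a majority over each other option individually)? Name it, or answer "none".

none

Checking pairwise contests:
Q beats P 677–212.
R beats Q 553–336.
P beats S 521–368.
P beats T 521–368.
P beats R 548–341.
Every option loses at least one head-to-head, so there is no Condorcet winner.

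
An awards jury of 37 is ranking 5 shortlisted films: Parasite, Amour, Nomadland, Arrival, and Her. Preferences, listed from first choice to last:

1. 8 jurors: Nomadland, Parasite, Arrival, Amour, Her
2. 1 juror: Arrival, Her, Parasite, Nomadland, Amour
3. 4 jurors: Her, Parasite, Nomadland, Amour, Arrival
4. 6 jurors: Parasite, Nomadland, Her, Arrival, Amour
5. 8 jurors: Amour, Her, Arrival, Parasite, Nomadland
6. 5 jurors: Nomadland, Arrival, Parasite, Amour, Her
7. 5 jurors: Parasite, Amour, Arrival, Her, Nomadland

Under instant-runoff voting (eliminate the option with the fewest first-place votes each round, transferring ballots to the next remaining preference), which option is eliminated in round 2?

Her

Round 1: Parasite 11, Amour 8, Nomadland 13, Arrival 1, Her 4. Eliminate Arrival.
Round 2: Parasite 11, Amour 8, Nomadland 13, Her 5. Eliminate Her.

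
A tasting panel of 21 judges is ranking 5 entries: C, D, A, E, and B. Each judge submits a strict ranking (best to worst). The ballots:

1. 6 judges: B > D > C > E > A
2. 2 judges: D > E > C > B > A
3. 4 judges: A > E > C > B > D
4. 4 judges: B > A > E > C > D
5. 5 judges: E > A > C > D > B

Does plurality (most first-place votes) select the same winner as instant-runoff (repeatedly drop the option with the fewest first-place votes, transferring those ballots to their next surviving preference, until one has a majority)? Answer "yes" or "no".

Plurality — first-place votes: C 0, D 2, A 4, E 5, B 10. Winner: B.
Instant-runoff — R1 C 0, D 2, A 4, E 5, B 10 (C out); R2 D 2, A 4, E 5, B 10 (D out); R3 A 4, E 7, B 10 (A out); R4 E 11, B 10 (E winner). Winner: E.
The two methods disagree.

no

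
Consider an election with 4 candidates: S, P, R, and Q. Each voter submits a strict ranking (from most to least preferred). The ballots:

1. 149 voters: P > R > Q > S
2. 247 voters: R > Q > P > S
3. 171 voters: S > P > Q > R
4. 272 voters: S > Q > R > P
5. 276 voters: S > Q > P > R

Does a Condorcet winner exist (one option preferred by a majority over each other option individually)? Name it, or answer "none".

S vs P: 719–396 for S.
S vs R: 719–396 for S.
S vs Q: 719–396 for S.
S beats every other option head-to-head.

S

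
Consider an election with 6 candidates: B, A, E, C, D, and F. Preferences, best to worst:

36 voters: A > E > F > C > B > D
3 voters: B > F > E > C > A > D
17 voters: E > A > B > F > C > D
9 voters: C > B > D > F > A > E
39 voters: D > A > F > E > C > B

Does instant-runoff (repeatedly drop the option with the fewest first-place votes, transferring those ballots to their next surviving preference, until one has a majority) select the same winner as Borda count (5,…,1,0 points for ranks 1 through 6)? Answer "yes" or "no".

yes

Instant-runoff — R1 B 3, A 36, E 17, C 9, D 39, F 0 (F out); R2 B 3, A 36, E 17, C 9, D 39 (B out); R3 A 36, E 20, C 9, D 39 (C out); R4 A 36, E 20, D 48 (E out); R5 A 56, D 48 (A winner). Winner: A.
Borda — scores: B 138, A 416, E 316, C 179, D 222, F 289. Winner: A.
The two methods agree.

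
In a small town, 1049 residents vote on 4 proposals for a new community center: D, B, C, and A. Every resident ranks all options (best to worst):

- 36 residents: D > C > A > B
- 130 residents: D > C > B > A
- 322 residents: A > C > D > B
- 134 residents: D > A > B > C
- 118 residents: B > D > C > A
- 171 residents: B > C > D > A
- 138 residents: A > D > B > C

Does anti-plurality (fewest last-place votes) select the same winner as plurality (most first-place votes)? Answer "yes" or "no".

Anti-plurality — last-place votes: D 0, B 358, C 272, A 419. Winner: D.
Plurality — first-place votes: D 300, B 289, C 0, A 460. Winner: A.
The two methods disagree.

no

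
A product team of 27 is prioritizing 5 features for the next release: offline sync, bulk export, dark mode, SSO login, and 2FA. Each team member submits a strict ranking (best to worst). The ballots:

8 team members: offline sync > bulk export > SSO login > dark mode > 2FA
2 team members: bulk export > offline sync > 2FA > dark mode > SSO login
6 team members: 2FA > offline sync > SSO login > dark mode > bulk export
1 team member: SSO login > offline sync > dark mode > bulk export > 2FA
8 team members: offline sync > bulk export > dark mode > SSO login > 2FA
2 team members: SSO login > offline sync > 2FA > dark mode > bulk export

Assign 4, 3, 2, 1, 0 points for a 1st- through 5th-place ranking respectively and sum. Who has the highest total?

offline sync

offline sync: 8·4 + 2·3 + 6·3 + 1·3 + 8·4 + 2·3 = 97
bulk export: 8·3 + 2·4 + 6·0 + 1·1 + 8·3 + 2·0 = 57
dark mode: 8·1 + 2·1 + 6·1 + 1·2 + 8·2 + 2·1 = 36
SSO login: 8·2 + 2·0 + 6·2 + 1·4 + 8·1 + 2·4 = 48
2FA: 8·0 + 2·2 + 6·4 + 1·0 + 8·0 + 2·2 = 32
offline sync has the highest Borda score (97).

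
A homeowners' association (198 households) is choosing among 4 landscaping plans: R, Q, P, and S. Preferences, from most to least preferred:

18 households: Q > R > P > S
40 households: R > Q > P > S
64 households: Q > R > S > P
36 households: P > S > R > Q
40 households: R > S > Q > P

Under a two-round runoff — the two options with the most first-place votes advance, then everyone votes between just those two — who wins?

Round 1 first-place votes: R 80, Q 82, P 36, S 0.
Q and R advance.
Runoff: Q is preferred to R by 82 voters; R by 116.
R wins the runoff.

R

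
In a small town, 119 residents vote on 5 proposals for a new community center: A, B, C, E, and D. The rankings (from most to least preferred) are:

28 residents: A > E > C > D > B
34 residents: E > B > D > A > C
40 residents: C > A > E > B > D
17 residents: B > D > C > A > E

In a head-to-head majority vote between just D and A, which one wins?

Voters preferring D to A: 51; preferring A to D: 68.
A wins the head-to-head.

A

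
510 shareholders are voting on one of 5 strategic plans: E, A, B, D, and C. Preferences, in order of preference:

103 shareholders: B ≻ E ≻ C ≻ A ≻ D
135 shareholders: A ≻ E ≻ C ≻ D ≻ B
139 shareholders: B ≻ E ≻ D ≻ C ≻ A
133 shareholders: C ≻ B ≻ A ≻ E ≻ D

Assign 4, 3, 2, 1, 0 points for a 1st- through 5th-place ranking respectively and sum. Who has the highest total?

B

E: 103·3 + 135·3 + 139·3 + 133·1 = 1264
A: 103·1 + 135·4 + 139·0 + 133·2 = 909
B: 103·4 + 135·0 + 139·4 + 133·3 = 1367
D: 103·0 + 135·1 + 139·2 + 133·0 = 413
C: 103·2 + 135·2 + 139·1 + 133·4 = 1147
B has the highest Borda score (1367).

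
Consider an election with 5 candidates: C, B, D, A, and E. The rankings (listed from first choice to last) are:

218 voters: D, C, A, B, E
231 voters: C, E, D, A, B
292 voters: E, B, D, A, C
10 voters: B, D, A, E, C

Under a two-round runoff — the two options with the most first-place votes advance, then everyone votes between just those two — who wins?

Round 1 first-place votes: C 231, B 10, D 218, A 0, E 292.
E and C advance.
Runoff: E is preferred to C by 302 voters; C by 449.
C wins the runoff.

C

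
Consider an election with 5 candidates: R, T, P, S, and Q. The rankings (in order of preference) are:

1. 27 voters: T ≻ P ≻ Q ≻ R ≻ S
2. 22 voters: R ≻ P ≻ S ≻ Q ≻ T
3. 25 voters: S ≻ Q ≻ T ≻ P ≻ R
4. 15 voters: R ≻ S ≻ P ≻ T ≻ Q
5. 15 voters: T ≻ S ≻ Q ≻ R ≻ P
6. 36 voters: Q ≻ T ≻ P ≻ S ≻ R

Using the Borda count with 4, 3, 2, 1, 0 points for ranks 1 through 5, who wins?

R: 27·1 + 22·4 + 25·0 + 15·4 + 15·1 + 36·0 = 190
T: 27·4 + 22·0 + 25·2 + 15·1 + 15·4 + 36·3 = 341
P: 27·3 + 22·3 + 25·1 + 15·2 + 15·0 + 36·2 = 274
S: 27·0 + 22·2 + 25·4 + 15·3 + 15·3 + 36·1 = 270
Q: 27·2 + 22·1 + 25·3 + 15·0 + 15·2 + 36·4 = 325
T has the highest Borda score (341).

T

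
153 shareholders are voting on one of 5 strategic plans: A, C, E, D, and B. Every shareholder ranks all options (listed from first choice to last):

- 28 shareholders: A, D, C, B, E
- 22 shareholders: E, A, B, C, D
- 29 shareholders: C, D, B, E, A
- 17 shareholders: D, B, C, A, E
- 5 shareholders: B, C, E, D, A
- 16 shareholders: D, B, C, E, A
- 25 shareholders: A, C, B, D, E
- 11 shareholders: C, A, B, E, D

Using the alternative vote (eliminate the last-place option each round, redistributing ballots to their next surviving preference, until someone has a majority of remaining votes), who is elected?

Round 1: A 53, C 40, E 22, D 33, B 5. Eliminate B.
Round 2: A 53, C 45, E 22, D 33. Eliminate E.
Round 3: A 75, C 45, D 33. Eliminate D.
Round 4: A 75, C 78. C has a majority.

C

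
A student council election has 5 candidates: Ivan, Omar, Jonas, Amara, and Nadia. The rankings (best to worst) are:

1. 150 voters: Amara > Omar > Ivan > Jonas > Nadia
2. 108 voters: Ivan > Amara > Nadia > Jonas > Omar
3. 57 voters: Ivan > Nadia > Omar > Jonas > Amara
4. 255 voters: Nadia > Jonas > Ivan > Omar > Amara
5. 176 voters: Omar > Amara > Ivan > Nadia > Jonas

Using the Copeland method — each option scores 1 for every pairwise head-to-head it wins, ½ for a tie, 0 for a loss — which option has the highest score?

Ivan: beats Omar, Jonas, Amara, and Nadia → score 4.
Omar: beats Jonas and Amara; loses to Ivan and Nadia → score 2.
Jonas: loses to Ivan, Omar, Amara, and Nadia → score 0.
Amara: beats Jonas and Nadia; loses to Ivan and Omar → score 2.
Nadia: beats Omar and Jonas; loses to Ivan and Amara → score 2.
Ivan has the best pairwise record.

Ivan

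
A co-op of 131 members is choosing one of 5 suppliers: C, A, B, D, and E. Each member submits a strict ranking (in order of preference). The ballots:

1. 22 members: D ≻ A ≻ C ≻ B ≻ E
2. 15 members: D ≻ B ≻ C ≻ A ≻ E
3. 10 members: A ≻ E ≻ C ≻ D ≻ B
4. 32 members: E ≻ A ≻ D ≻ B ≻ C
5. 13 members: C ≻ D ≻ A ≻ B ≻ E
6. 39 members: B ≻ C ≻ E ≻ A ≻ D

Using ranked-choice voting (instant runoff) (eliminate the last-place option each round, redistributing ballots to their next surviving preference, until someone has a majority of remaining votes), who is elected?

E

Round 1: C 13, A 10, B 39, D 37, E 32. Eliminate A.
Round 2: C 13, B 39, D 37, E 42. Eliminate C.
Round 3: B 39, D 50, E 42. Eliminate B.
Round 4: D 50, E 81. E has a majority.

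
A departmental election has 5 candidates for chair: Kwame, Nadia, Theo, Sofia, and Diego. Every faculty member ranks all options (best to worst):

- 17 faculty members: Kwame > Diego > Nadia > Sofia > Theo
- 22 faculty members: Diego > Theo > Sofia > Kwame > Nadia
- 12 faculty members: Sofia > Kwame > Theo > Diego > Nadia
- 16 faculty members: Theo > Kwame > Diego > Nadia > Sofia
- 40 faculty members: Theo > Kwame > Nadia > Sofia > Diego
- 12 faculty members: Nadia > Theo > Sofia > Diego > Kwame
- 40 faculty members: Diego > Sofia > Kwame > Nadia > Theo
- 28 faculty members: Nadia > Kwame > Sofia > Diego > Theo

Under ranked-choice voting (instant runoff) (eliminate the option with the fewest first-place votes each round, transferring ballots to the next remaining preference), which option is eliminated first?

Sofia

Round 1: Kwame 17, Nadia 40, Theo 56, Sofia 12, Diego 62. Eliminate Sofia.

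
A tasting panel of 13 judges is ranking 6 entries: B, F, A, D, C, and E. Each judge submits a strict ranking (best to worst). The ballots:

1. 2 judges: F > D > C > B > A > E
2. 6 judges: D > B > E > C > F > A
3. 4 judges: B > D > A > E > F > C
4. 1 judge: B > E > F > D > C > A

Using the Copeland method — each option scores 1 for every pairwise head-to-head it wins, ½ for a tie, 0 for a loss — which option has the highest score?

D

B: beats F, A, C, and E; loses to D → score 4.
F: beats A and C; loses to B, D, and E → score 2.
A: loses to B, F, D, C, and E → score 0.
D: beats B, F, A, C, and E → score 5.
C: beats A; loses to B, F, D, and E → score 1.
E: beats F, A, and C; loses to B and D → score 3.
D has the best pairwise record.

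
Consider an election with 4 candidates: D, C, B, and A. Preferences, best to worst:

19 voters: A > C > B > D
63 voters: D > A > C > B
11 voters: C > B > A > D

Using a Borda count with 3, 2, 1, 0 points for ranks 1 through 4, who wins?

A

D: 19·0 + 63·3 + 11·0 = 189
C: 19·2 + 63·1 + 11·3 = 134
B: 19·1 + 63·0 + 11·2 = 41
A: 19·3 + 63·2 + 11·1 = 194
A has the highest Borda score (194).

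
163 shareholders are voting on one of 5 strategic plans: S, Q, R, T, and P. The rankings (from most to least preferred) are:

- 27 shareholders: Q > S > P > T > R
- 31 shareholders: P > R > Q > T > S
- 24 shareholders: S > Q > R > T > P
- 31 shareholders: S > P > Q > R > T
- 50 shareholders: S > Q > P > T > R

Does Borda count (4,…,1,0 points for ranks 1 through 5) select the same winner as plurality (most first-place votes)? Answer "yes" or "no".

yes

Borda — scores: S 501, Q 454, R 172, T 132, P 371. Winner: S.
Plurality — first-place votes: S 105, Q 27, R 0, T 0, P 31. Winner: S.
The two methods agree.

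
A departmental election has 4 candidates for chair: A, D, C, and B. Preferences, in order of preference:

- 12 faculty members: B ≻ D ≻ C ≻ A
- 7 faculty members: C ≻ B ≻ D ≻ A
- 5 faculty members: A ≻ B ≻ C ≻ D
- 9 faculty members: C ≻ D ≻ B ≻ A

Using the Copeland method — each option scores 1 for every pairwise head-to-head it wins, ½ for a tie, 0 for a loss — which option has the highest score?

B

A: loses to D, C, and B → score 0.
D: beats A; loses to C and B → score 1.
C: beats A and D; loses to B → score 2.
B: beats A, D, and C → score 3.
B has the best pairwise record.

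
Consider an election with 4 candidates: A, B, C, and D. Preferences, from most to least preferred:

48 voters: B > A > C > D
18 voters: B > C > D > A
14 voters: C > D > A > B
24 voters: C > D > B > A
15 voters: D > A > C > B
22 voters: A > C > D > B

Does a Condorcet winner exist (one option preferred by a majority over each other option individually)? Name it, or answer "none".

Checking pairwise contests:
B beats A 90–51.
C beats B 75–66.
A beats C 85–56.
C beats D 126–15.
Every option loses at least one head-to-head, so there is no Condorcet winner.

none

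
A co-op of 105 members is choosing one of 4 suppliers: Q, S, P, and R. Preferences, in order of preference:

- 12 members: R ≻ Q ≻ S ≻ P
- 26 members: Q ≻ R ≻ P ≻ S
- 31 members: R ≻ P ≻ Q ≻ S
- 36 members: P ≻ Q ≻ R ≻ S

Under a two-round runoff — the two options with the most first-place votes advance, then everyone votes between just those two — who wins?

R

Round 1 first-place votes: Q 26, S 0, P 36, R 43.
R and P advance.
Runoff: R is preferred to P by 69 voters; P by 36.
R wins the runoff.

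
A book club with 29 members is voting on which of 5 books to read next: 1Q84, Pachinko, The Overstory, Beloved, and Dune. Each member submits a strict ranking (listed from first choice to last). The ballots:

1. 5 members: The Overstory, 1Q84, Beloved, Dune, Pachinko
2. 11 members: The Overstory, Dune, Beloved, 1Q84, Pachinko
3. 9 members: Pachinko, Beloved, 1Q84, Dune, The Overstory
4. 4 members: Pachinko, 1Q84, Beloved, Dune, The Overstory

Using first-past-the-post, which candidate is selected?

First-place votes: 1Q84 0, Pachinko 13, The Overstory 16, Beloved 0, Dune 0.
The Overstory has the most first-place votes.

The Overstory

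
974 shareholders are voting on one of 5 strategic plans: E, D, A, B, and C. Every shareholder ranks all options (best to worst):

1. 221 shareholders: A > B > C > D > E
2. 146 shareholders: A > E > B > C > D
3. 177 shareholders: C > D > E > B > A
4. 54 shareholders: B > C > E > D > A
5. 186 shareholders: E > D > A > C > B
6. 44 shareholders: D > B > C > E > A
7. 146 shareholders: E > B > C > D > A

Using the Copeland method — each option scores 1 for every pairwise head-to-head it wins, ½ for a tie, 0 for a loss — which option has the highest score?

E: beats D, A, and B; loses to C → score 3.
D: beats A; loses to E, B, and C → score 1.
A: beats B and C; loses to E and D → score 2.
B: beats D and C; loses to E and A → score 2.
C: beats E and D; loses to A and B → score 2.
E has the best pairwise record.

E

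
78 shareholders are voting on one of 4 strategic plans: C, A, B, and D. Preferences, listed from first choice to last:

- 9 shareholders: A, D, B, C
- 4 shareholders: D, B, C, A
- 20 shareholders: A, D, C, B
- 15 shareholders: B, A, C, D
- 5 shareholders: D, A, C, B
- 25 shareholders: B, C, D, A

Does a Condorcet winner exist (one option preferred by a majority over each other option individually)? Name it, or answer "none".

B vs C: 53–25 for B.
B vs A: 44–34 for B.
B vs D: 40–38 for B.
B beats every other option head-to-head.

B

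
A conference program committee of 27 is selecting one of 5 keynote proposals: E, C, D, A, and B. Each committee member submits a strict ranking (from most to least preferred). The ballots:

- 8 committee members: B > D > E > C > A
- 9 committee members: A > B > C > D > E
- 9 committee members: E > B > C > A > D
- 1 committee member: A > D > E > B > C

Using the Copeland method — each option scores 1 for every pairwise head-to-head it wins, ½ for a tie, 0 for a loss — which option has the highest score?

B

E: beats C and A; loses to D and B → score 2.
C: beats D and A; loses to E and B → score 2.
D: beats E; loses to C, A, and B → score 1.
A: beats D; loses to E, C, and B → score 1.
B: beats E, C, D, and A → score 4.
B has the best pairwise record.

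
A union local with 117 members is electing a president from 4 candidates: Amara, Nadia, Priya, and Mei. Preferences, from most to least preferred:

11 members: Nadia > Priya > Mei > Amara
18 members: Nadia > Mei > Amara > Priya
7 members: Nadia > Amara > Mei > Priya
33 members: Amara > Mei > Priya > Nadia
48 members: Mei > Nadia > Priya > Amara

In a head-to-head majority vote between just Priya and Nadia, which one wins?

Nadia

Voters preferring Priya to Nadia: 33; preferring Nadia to Priya: 84.
Nadia wins the head-to-head.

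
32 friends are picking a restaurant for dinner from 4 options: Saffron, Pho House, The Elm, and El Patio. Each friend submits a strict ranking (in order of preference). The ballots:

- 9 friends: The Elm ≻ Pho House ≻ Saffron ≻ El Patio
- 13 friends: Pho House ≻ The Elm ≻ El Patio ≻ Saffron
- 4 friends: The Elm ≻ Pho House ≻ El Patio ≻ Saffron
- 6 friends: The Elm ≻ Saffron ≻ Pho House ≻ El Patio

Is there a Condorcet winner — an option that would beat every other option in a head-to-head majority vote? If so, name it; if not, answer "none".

The Elm

The Elm vs Saffron: 32–0 for The Elm.
The Elm vs Pho House: 19–13 for The Elm.
The Elm vs El Patio: 32–0 for The Elm.
The Elm beats every other option head-to-head.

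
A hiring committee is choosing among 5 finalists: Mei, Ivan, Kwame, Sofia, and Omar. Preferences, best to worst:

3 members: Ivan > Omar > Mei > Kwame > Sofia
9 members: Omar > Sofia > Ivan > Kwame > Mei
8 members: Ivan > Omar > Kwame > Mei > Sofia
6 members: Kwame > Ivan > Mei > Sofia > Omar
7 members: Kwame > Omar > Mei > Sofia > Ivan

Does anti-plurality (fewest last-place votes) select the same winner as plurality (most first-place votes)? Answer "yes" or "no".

yes

Anti-plurality — last-place votes: Mei 9, Ivan 7, Kwame 0, Sofia 11, Omar 6. Winner: Kwame.
Plurality — first-place votes: Mei 0, Ivan 11, Kwame 13, Sofia 0, Omar 9. Winner: Kwame.
The two methods agree.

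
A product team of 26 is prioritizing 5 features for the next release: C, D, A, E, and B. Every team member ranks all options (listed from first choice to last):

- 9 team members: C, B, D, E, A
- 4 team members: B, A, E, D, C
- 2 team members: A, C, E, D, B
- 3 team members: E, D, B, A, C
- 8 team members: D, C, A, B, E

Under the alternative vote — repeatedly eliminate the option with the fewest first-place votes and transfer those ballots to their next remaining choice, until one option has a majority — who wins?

Round 1: C 9, D 8, A 2, E 3, B 4. Eliminate A.
Round 2: C 11, D 8, E 3, B 4. Eliminate E.
Round 3: C 11, D 11, B 4. Eliminate B.
Round 4: C 11, D 15. D has a majority.

D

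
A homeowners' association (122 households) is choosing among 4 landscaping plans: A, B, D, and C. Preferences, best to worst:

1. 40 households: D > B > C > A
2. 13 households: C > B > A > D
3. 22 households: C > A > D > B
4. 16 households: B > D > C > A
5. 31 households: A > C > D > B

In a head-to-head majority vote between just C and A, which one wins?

Voters preferring C to A: 91; preferring A to C: 31.
C wins the head-to-head.

C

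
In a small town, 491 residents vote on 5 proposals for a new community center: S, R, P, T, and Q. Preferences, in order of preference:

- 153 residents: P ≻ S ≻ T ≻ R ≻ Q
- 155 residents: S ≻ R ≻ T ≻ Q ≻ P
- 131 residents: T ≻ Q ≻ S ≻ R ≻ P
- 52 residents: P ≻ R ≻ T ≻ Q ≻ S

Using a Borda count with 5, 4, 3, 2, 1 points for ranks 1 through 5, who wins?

S: 153·4 + 155·5 + 131·3 + 52·1 = 1832
R: 153·2 + 155·4 + 131·2 + 52·4 = 1396
P: 153·5 + 155·1 + 131·1 + 52·5 = 1311
T: 153·3 + 155·3 + 131·5 + 52·3 = 1735
Q: 153·1 + 155·2 + 131·4 + 52·2 = 1091
S has the highest Borda score (1832).

S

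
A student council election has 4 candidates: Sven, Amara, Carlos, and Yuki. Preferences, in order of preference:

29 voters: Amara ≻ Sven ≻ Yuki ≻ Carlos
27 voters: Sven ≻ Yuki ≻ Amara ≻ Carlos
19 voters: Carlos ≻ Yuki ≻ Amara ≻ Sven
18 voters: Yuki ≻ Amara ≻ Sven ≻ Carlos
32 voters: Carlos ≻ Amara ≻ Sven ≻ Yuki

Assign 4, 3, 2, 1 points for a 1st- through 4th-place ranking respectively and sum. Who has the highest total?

Amara

Sven: 29·3 + 27·4 + 19·1 + 18·2 + 32·2 = 314
Amara: 29·4 + 27·2 + 19·2 + 18·3 + 32·3 = 358
Carlos: 29·1 + 27·1 + 19·4 + 18·1 + 32·4 = 278
Yuki: 29·2 + 27·3 + 19·3 + 18·4 + 32·1 = 300
Amara has the highest Borda score (358).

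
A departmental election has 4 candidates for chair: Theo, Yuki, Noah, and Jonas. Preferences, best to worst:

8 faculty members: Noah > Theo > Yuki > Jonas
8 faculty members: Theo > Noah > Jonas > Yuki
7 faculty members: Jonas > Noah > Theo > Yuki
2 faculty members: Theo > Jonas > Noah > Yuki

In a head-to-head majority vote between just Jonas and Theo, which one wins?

Voters preferring Jonas to Theo: 7; preferring Theo to Jonas: 18.
Theo wins the head-to-head.

Theo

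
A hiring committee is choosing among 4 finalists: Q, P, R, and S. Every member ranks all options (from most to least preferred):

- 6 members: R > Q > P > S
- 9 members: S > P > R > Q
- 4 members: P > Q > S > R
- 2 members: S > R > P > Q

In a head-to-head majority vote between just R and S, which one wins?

Voters preferring R to S: 6; preferring S to R: 15.
S wins the head-to-head.

S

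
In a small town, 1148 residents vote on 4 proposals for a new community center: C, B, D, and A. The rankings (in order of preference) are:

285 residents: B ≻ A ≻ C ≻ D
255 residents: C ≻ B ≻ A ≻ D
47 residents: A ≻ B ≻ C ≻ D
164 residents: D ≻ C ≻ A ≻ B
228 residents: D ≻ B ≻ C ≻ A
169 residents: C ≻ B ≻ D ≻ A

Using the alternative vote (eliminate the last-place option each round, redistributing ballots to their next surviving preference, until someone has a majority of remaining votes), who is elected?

C

Round 1: C 424, B 285, D 392, A 47. Eliminate A.
Round 2: C 424, B 332, D 392. Eliminate B.
Round 3: C 756, D 392. C has a majority.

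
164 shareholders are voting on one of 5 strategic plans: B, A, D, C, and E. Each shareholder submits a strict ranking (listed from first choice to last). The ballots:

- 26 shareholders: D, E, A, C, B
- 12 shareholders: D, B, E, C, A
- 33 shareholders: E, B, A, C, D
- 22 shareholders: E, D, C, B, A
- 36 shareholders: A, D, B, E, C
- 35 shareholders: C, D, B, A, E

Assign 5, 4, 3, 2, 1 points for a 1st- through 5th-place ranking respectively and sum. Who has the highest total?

D

B: 26·1 + 12·4 + 33·4 + 22·2 + 36·3 + 35·3 = 463
A: 26·3 + 12·1 + 33·3 + 22·1 + 36·5 + 35·2 = 461
D: 26·5 + 12·5 + 33·1 + 22·4 + 36·4 + 35·4 = 595
C: 26·2 + 12·2 + 33·2 + 22·3 + 36·1 + 35·5 = 419
E: 26·4 + 12·3 + 33·5 + 22·5 + 36·2 + 35·1 = 522
D has the highest Borda score (595).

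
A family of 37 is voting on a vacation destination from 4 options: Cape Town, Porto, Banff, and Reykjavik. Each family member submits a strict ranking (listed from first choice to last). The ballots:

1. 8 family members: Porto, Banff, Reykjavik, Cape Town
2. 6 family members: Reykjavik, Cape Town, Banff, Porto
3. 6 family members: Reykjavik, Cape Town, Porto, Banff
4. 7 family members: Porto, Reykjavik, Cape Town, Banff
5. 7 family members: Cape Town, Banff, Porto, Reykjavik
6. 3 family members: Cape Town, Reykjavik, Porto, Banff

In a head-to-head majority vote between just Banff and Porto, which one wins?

Voters preferring Banff to Porto: 13; preferring Porto to Banff: 24.
Porto wins the head-to-head.

Porto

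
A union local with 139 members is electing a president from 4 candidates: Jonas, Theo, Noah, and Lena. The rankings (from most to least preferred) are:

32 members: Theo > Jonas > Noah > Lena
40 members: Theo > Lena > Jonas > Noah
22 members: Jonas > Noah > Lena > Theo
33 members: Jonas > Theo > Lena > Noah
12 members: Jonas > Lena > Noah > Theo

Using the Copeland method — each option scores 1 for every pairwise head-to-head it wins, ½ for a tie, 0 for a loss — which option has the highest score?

Jonas: beats Noah and Lena; loses to Theo → score 2.
Theo: beats Jonas, Noah, and Lena → score 3.
Noah: loses to Jonas, Theo, and Lena → score 0.
Lena: beats Noah; loses to Jonas and Theo → score 1.
Theo has the best pairwise record.

Theo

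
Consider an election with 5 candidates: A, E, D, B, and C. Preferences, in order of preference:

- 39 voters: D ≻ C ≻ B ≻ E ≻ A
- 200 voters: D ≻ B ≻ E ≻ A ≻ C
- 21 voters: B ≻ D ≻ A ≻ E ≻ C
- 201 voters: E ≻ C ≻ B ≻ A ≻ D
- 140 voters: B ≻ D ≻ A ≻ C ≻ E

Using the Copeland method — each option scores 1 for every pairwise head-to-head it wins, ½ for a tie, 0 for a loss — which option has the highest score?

B

A: beats C; loses to E, D, and B → score 1.
E: beats A and C; loses to D and B → score 2.
D: beats A, E, and C; loses to B → score 3.
B: beats A, E, D, and C → score 4.
C: loses to A, E, D, and B → score 0.
B has the best pairwise record.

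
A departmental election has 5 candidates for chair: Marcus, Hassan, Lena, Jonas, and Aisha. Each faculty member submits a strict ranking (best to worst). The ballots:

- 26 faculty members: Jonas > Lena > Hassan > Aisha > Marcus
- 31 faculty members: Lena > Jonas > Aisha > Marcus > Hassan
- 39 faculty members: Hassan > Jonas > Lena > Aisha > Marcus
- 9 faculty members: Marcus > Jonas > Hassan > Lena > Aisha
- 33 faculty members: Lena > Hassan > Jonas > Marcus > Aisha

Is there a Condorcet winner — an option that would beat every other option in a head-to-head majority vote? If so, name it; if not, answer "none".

none

Checking pairwise contests:
Hassan beats Marcus 98–40.
Lena beats Hassan 90–48.
Jonas beats Lena 74–64.
Hassan beats Jonas 72–66.
Hassan beats Aisha 107–31.
Every option loses at least one head-to-head, so there is no Condorcet winner.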